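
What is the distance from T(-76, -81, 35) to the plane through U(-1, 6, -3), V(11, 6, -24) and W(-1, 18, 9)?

25/9

UV = (12, 0, -21) and UW = (0, 12, 12), so a normal is n = UV × UW = (252, -144, 144).
Then n·(-76, -81, 35) - (-1548) = -900.
|n| = √(63504 + 20736 + 20736) = 324, so the distance is |-900|/324 = 25/9.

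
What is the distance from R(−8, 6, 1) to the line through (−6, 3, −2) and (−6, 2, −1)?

A direction vector is d = (0, −1, 1).
AP = (−2, 3, 3); AP·d = 0, |AP|² = 22, |d|² = 2.
distance² = |AP|² − (AP·d)²/|d|² = 22 − 0/2 = 22, so the distance is √22.

√22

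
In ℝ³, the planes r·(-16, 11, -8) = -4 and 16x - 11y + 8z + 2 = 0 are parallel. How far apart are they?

2/7

Divide the second equation by -1 to match normals: -16x + 11y - 8z = 2.
With common normal n = (-16, 11, -8) (|n| = 21), the distance is |(-4) − 2|/|n| = 6/21 = 2/7.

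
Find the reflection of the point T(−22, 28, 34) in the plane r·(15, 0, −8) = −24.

(38, 28, 2)

n = (15, 0, −8), |n|² = 289, n·T − (-24) = -578, so t = -578/289 = -2.
Foot F = T − (-2)·n = (8, 28, 18); the reflection is 2F − T = (38, 28, 2).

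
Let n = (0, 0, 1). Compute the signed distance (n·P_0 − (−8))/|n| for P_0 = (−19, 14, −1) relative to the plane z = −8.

n·P_0 − (-8) = 7.
|n| = 1, so the signed distance is 7/1 = 7.

7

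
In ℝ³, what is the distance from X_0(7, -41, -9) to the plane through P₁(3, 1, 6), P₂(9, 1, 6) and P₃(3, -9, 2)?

9√29/29

P₁P₂ = (6, 0, 0) and P₁P₃ = (0, -10, -4), so a normal is n = P₁P₂ × P₁P₃ = (0, 24, -60).
Then n·(7, -41, -9) - (-336) = -108.
|n| = √(0 + 576 + 3600) = 12√29, so the distance is |-108|/(12√29) = 9√29/29.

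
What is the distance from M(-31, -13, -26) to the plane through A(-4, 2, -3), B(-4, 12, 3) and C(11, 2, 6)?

11√43/43

AB = (0, 10, 6) and AC = (15, 0, 9), so a normal is n = AB × AC = (90, 90, -150).
n = (90, 90, -150); n·P − 270 = -330; |n| = 30√43; distance = 330/(30√43) = 11/√43.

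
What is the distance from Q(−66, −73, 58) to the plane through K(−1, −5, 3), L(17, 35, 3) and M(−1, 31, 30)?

28/25

KL = (18, 40, 0) and KM = (0, 36, 27), so a normal is n = KL × KM = (1080, −486, 648).
Then n·(−66, −73, 58) − 3294 = −1512.
|n| = √(1166400 + 236196 + 419904) = 1350, so the distance is |-1512|/1350 = 28/25.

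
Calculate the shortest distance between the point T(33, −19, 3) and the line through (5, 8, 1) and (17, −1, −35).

A direction vector is d = (12, −9, −36).
AP = (28, −27, 2); AP·d = 507, |AP|² = 1517, |d|² = 1521.
distance² = |AP|² − (AP·d)²/|d|² = 1517 − 257049/1521 = 1348, so the distance is 2√337.

2√337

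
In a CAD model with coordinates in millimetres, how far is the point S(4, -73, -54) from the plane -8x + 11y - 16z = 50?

Normal vector n = (-8, 11, -16), and n·(4, -73, -54) - 50 = -21.
|n| = √(64 + 121 + 256) = 21, so the distance is |-21|/21 = 1.

1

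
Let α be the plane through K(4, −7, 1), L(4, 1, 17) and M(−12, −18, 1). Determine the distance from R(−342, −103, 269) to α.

KL = (0, 8, 16) and KM = (−16, −11, 0), so a normal is n = KL × KM = (176, −256, 128).
d = |176·(-342) + (-256)·(-103) + 128·269 − 2624| / √(30976 + 65536 + 16384) = |-2016| / 336 = 6.

6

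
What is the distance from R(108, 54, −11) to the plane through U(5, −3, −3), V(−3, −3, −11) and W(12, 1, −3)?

UV = (−8, 0, −8) and UW = (7, 4, 0), so a normal is n = UV × UW = (32, −56, −32).
d = |32·108 + (-56)·54 + (-32)·(-11) − 424| / √(1024 + 3136 + 1024) = |360| / 72 = 5.

5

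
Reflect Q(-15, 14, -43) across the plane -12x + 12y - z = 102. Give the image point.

(9, -10, -41)

With n = (-12, 12, -1), the signed offset is (n·Q − 102)/|n|² = 289/289 = 1.
Q' = Q − 2t·n = (-15, 14, -43) − 2·(-12, 12, -1) = (9, -10, -41).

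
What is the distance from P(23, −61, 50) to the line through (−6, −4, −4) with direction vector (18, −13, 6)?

√2245

Direction vector d = (18, −13, 6).
AP = (29, −57, 54), and AP × d = (360, 798, 649).
|AP × d|² = 1187605 and |d|² = 529, so the distance is √(1187605/529) = √2245.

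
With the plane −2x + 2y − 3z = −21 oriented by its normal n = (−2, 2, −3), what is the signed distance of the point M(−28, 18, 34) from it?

11√17/17

n·M − (-21) = 11.
|n| = √17, so the signed distance is 11√17/17.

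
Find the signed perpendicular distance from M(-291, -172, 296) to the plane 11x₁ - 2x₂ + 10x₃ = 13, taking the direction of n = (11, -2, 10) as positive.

6

n·M − 13 = 90.
|n| = 15, so the signed distance is 90/15 = 6.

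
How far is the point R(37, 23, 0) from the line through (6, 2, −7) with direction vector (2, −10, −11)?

√1226

Direction vector d = (2, −10, −11).
AP = (31, 21, 7); AP·d = -225, |AP|² = 1451, |d|² = 225.
distance² = |AP|² − (AP·d)²/|d|² = 1451 − 50625/225 = 1226, so the distance is √1226.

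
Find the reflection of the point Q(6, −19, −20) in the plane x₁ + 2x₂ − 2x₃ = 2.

n = (1, 2, −2), |n|² = 9, n·Q − 2 = 6, so t = 6/9 = 2/3.
Foot F = Q − (2/3)·n = (16/3, −61/3, −56/3); the reflection is 2F − Q = (14/3, −65/3, −52/3).

(14/3, -65/3, -52/3)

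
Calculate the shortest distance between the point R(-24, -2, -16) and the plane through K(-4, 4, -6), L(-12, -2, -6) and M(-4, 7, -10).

6/√34

KL = (-8, -6, 0) and KM = (0, 3, -4), so a normal is n = KL × KM = (24, -32, -24).
Then n·(-24, -2, -16) - (-80) = -48.
|n| = √(576 + 1024 + 576) = 8√34, so the distance is |-48|/(8√34) = 6/√34.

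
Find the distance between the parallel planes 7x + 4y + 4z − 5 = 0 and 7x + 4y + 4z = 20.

5/3

With common normal n = (7, 4, 4) (|n| = 9), the distance is |5 − 20|/|n| = 15/9 = 5/3.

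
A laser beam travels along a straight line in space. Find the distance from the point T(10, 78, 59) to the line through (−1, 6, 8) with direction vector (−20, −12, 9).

3√809

Direction vector d = (−20, −12, 9).
AP = (11, 72, 51), and AP × d = (1260, −1119, 1308).
|AP × d|² = 4550625 and |d|² = 625, so the distance is √(4550625/625) = √7281 = 3√809.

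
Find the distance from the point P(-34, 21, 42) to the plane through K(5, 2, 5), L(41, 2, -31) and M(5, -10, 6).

KL = (36, 0, -36) and KM = (0, -12, 1), so a normal is n = KL × KM = (-432, -36, -432).
d = |(-432)·(-34) + (-36)·21 + (-432)·42 − (-4392)| / √(186624 + 1296 + 186624) = |180| / 612 = 5/17.

5/17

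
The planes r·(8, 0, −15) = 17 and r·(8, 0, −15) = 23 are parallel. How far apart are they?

Both planes have normal n = (8, 0, −15), |n| = 17. Any point on the first plane is at distance |23 − 17|/|n| = 6/17 from the second.

6/17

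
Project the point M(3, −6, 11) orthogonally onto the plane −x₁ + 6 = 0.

The perpendicular from M has direction n = (−1, 0, 0): r = (3, −6, 11) + t(−1, 0, 0).
Substitute into the plane: n·(M + tn) = -6 gives -3 + 1t = -6, so t = -3.
Foot = (3, −6, 11) + (-3)·(−1, 0, 0) = (6, −6, 11).

(6, -6, 11)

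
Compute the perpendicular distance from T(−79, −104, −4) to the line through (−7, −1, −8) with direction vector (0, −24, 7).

Direction vector d = (0, −24, 7).
AP = (−72, −103, 4), and AP × d = (−625, 504, 1728).
|AP × d|² = 3630625 and |d|² = 625, so the distance is √(3630625/625) = √5809.

√5809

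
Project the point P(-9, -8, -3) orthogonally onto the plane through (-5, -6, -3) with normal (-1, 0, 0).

(-5, -8, -3)

The perpendicular from P has direction n = (-1, 0, 0): r = (-9, -8, -3) + t(-1, 0, 0).
Substitute into the plane: n·(P + tn) = 5 gives 9 + 1t = 5, so t = -4.
Foot = (-9, -8, -3) + (-4)·(-1, 0, 0) = (-5, -8, -3).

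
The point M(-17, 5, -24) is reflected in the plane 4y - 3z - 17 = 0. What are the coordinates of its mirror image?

With n = (0, 4, -3), the signed offset is (n·M − 17)/|n|² = 75/25 = 3.
M' = M − 2t·n = (-17, 5, -24) − 6·(0, 4, -3) = (-17, -19, -6).

(-17, -19, -6)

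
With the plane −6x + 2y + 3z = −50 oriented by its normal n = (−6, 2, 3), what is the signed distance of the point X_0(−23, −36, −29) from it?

n·X_0 − (-50) = 29.
|n| = 7, so the signed distance is 29/7.

29/7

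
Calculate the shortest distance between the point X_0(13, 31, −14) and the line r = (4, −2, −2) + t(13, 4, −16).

Direction vector d = (13, 4, −16).
AP = (9, 33, −12), and AP × d = (−480, −12, −393).
|AP × d|² = 384993 and |d|² = 441, so the distance is √(384993/441) = √873 = 3√97.

3√97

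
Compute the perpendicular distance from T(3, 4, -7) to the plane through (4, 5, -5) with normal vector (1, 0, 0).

1

The plane has equation n·(r − (4, 5, -5)) = 0, i.e. n·r = 4.
Then n·(3, 4, -7) - 4 = -1.
|n| = √(1 + 0 + 0) = 1, so the distance is |-1|/1 = 1.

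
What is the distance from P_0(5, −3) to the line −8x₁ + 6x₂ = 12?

d = |(-8)·5 + 6·(-3) − 12| / √(64 + 36) = |-70|/10 = 7.

7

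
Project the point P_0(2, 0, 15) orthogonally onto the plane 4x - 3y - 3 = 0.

(6/5, 3/5, 15)

The perpendicular from P_0 has direction n = (4, -3, 0): r = (2, 0, 15) + μ(4, -3, 0).
Substitute into the plane: n·(P_0 + μn) = 3 gives 8 + 25μ = 3, so μ = -1/5.
Foot = (2, 0, 15) + (-1/5)·(4, -3, 0) = (6/5, 3/5, 15).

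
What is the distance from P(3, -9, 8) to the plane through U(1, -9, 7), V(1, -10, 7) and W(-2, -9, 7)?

UV = (0, -1, 0) and UW = (-3, 0, 0), so a normal is n = UV × UW = (0, 0, -3).
d = |(-3)·8 − (-21)| / √(0 + 0 + 9) = |-3| / 3 = 1.

1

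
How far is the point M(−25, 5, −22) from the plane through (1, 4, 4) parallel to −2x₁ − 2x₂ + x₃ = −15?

8

Parallel planes share the normal n = (−2, −2, 1); since (1, 4, 4) lies on the plane, its equation is −2x₁ − 2x₂ + x₃ = -6.
n = (−2, −2, 1); n·P − (-6) = 24; |n| = 3; distance = 24/3 = 8.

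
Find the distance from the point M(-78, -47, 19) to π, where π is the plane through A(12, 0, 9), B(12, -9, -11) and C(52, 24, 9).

2

AB = (0, -9, -20) and AC = (40, 24, 0), so a normal is n = AB × AC = (480, -800, 360).
Then n·(-78, -47, 19) - 9000 = -2000.
|n| = √(230400 + 640000 + 129600) = 1000, so the distance is |-2000|/1000 = 2.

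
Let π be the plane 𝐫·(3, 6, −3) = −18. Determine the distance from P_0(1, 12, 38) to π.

Normal vector n = (3, 6, −3), and n·(1, 12, 38) − (−18) = −21.
|n| = √(9 + 36 + 9) = 3√6, so the distance is |-21|/(3√6) = 7/√6.

7/√6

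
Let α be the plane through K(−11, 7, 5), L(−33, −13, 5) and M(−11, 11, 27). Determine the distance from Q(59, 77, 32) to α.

16/15

KL = (−22, −20, 0) and KM = (0, 4, 22), so a normal is n = KL × KM = (−440, 484, −88).
n = (−440, 484, −88); n·P − 7788 = 704; |n| = 660; distance = 704/660 = 16/15.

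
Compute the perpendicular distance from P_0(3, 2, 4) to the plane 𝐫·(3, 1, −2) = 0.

n = (3, 1, −2); n·P − 0 = 3; |n| = √14; distance = 3/√14.

3/√14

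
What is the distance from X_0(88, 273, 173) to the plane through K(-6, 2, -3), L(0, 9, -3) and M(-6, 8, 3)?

8

KL = (6, 7, 0) and KM = (0, 6, 6), so a normal is n = KL × KM = (42, -36, 36).
Then n·(88, 273, 173) - (-432) = 528.
|n| = √(1764 + 1296 + 1296) = 66, so the distance is |528|/66 = 8.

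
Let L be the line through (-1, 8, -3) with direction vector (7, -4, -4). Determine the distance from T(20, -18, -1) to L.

Direction vector d = (7, -4, -4).
AP = (21, -26, 2); AP·d = 243, |AP|² = 1121, |d|² = 81.
distance² = |AP|² − (AP·d)²/|d|² = 1121 − 59049/81 = 392, so the distance is 14√2.

14√2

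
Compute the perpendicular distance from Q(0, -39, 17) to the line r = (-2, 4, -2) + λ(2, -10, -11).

3√221

Direction vector d = (2, -10, -11).
AP = (2, -43, 19), and AP × d = (663, 60, 66).
|AP × d|² = 447525 and |d|² = 225, so the distance is √(447525/225) = √1989 = 3√221.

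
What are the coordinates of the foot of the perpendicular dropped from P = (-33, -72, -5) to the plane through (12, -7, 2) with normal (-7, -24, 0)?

n = (-7, -24, 0), |n|² = 625, and n·P − 84 = 1875.
t = 1875/625 = 3, so the foot is P − t·n = (-33, -72, -5) − 3·(-7, -24, 0) = (-12, 0, -5).

(-12, 0, -5)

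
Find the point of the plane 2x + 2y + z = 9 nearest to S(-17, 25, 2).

(-19, 23, 1)

The perpendicular from S has direction n = (2, 2, 1): r = (-17, 25, 2) + μ(2, 2, 1).
Substitute into the plane: n·(S + μn) = 9 gives 18 + 9μ = 9, so μ = -1.
Foot = (-17, 25, 2) + (-1)·(2, 2, 1) = (-19, 23, 1).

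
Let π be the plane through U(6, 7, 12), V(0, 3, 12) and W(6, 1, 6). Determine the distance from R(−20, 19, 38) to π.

UV = (−6, −4, 0) and UW = (0, −6, −6), so a normal is n = UV × UW = (24, −36, 36).
Then n·(−20, 19, 38) − 324 = −120.
|n| = √(576 + 1296 + 1296) = 12√22, so the distance is |-120|/(12√22) = 10/√22.

5√22/11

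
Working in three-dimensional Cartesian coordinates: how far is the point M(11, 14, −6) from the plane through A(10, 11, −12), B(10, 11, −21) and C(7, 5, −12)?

√5/5

AB = (0, 0, −9) and AC = (−3, −6, 0), so a normal is n = AB × AC = (−54, 27, 0).
n = (−54, 27, 0); n·P − (-243) = 27; |n| = 27√5; distance = 27/(27√5) = 1/√5.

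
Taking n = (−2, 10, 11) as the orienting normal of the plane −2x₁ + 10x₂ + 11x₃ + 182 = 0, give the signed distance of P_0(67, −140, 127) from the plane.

n·P_0 − (-182) = 45.
|n| = 15, so the signed distance is 45/15 = 3.

3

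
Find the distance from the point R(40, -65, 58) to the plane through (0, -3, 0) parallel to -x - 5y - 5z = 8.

20/√51

Parallel planes share the normal n = (-1, -5, -5); since (0, -3, 0) lies on the plane, its equation is -x - 5y - 5z = 15.
Then n·(40, -65, 58) - 15 = -20.
|n| = √(1 + 25 + 25) = √51, so the distance is |-20|/√51 = 20√51/51.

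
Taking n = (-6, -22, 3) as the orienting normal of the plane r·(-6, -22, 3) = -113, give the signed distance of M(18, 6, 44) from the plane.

5/23

n·M − (-113) = 5.
|n| = 23, so the signed distance is 5/23.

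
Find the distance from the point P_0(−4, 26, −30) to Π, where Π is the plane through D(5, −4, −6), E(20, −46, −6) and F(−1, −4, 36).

8/5

DE = (15, −42, 0) and DF = (−6, 0, 42), so a normal is n = DE × DF = (−1764, −630, −252).
d = |(-1764)·(-4) + (-630)·26 + (-252)·(-30) − (-4788)| / √(3111696 + 396900 + 63504) = |3024| / 1890 = 8/5.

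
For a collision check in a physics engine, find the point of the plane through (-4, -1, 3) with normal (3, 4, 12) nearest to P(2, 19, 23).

(-4, 11, -1)

The perpendicular from P has direction n = (3, 4, 12): r = (2, 19, 23) + λ(3, 4, 12).
Substitute into the plane: n·(P + λn) = 20 gives 358 + 169λ = 20, so λ = -2.
Foot = (2, 19, 23) + (-2)·(3, 4, 12) = (-4, 11, -1).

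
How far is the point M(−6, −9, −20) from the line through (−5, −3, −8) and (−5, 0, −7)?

A direction vector is d = (0, 3, 1).
AP = (−1, −6, −12), and AP × d = (30, 1, −3).
|AP × d|² = 910 and |d|² = 10, so the distance is √(910/10) = √91.

√91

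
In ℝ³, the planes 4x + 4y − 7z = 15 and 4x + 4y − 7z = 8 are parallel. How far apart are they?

With common normal n = (4, 4, −7) (|n| = 9), the distance is |15 − 8|/|n| = 7/9.

7/9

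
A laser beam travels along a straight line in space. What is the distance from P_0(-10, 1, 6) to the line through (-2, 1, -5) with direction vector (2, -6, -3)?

Direction vector d = (2, -6, -3).
AP = (-8, 0, 11); AP·d = -49, |AP|² = 185, |d|² = 49.
distance² = |AP|² − (AP·d)²/|d|² = 185 − 2401/49 = 136, so the distance is 2√34.

2√34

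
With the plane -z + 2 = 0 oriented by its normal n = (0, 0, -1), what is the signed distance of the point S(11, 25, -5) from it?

7

n·S − (-2) = 7.
|n| = 1, so the signed distance is 7/1 = 7.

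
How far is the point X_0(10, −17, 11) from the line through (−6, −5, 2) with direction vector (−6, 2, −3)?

Direction vector d = (−6, 2, −3).
AP = (16, −12, 9); AP·d = -147, |AP|² = 481, |d|² = 49.
distance² = |AP|² − (AP·d)²/|d|² = 481 − 21609/49 = 40, so the distance is 2√10.

2√10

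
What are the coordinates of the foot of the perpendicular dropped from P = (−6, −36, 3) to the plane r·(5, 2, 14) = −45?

The perpendicular from P has direction n = (5, 2, 14): r = (−6, −36, 3) + λ(5, 2, 14).
Substitute into the plane: n·(P + λn) = -45 gives -60 + 225λ = -45, so λ = 1/15.
Foot = (−6, −36, 3) + (1/15)·(5, 2, 14) = (−17/3, −538/15, 59/15).

(-17/3, -538/15, 59/15)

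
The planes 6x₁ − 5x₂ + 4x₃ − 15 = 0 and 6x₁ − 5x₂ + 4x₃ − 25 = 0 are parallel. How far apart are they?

With common normal n = (6, −5, 4) (|n| = √77), the distance is |15 − 25|/|n| = 10/√77 = 10√77/77.

10/√77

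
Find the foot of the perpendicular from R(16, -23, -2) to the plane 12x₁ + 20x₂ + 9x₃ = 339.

(28, -3, 7)

n = (12, 20, 9), |n|² = 625, and n·R − 339 = -625.
t = -625/625 = -1, so the foot is R − t·n = (16, -23, -2) − (-1)·(12, 20, 9) = (28, -3, 7).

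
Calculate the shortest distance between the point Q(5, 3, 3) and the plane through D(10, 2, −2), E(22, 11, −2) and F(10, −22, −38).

1

DE = (12, 9, 0) and DF = (0, −24, −36), so a normal is n = DE × DF = (−324, 432, −288).
Then n·(5, 3, 3) − (−1800) = 612.
|n| = √(104976 + 186624 + 82944) = 612, so the distance is |612|/612 = 1.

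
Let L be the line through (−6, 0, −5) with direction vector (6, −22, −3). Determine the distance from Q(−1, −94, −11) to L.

Direction vector d = (6, −22, −3).
AP = (5, −94, −6), and AP × d = (150, −21, 454).
|AP × d|² = 229057 and |d|² = 529, so the distance is √(229057/529) = √433.

√433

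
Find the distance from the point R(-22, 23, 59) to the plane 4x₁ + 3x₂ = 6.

5

Normal vector n = (4, 3, 0), and n·(-22, 23, 59) - 6 = -25.
|n| = √(16 + 9 + 0) = 5, so the distance is |-25|/5 = 5.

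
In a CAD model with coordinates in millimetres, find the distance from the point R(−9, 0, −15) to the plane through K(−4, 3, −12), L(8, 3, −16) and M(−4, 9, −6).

5√19/19

KL = (12, 0, −4) and KM = (0, 6, 6), so a normal is n = KL × KM = (24, −72, 72).
n = (24, −72, 72); n·P − (-1176) = -120; |n| = 24√19; distance = 120/(24√19) = 5/√19.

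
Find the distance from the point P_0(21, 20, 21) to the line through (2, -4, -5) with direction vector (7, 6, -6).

Direction vector d = (7, 6, -6).
AP = (19, 24, 26); AP·d = 121, |AP|² = 1613, |d|² = 121.
distance² = |AP|² − (AP·d)²/|d|² = 1613 − 14641/121 = 1492, so the distance is 2√373.

2√373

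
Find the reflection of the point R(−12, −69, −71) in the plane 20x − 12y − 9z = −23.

(-92, -21, -35)

With n = (20, −12, −9), the signed offset is (n·R − (-23))/|n|² = 1250/625 = 2.
R' = R − 2t·n = (−12, −69, −71) − 4·(20, −12, −9) = (−92, −21, −35).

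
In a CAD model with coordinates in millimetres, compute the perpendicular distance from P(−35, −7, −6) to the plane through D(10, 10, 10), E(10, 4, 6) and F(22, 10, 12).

17/√53

DE = (0, −6, −4) and DF = (12, 0, 2), so a normal is n = DE × DF = (−12, −48, 72).
n = (−12, −48, 72); n·P − 120 = 204; |n| = 12√53; distance = 204/(12√53) = 17√53/53.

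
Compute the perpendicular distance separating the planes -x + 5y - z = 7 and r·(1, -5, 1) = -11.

Divide the second equation by -1 to match normals: -x + 5y - z = 11.
Both planes have normal n = (-1, 5, -1), |n| = 3√3. Any point on the first plane is at distance |11 − 7|/|n| = 4/(3√3) from the second.

4/(3√3)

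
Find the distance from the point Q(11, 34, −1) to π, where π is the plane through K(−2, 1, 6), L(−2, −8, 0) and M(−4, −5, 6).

KL = (0, −9, −6) and KM = (−2, −6, 0), so a normal is n = KL × KM = (−36, 12, −18).
d = |(-36)·11 + 12·34 + (-18)·(-1) − (-24)| / √(1296 + 144 + 324) = |54| / 42 = 9/7.

9/7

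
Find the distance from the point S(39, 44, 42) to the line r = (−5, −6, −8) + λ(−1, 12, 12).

34√2

Direction vector d = (−1, 12, 12).
AP = (44, 50, 50), and AP × d = (0, −578, 578).
|AP × d|² = 668168 and |d|² = 289, so the distance is √(668168/289) = √2312 = 34√2.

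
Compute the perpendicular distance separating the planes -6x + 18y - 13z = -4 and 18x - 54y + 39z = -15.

Divide the second equation by -3 to match normals: -6x + 18y - 13z = 5.
Both planes have normal n = (-6, 18, -13), |n| = 23. Any point on the first plane is at distance |5 − (-4)|/|n| = 9/23 from the second.

9/23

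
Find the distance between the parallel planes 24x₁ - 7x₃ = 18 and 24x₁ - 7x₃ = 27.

9/25

Both planes have normal n = (24, 0, -7), |n| = 25. Any point on the first plane is at distance |27 − 18|/|n| = 9/25 from the second.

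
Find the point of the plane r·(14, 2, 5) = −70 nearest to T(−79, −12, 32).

(-23, -4, 52)

n = (14, 2, 5), |n|² = 225, and n·T − (-70) = -900.
t = -900/225 = -4, so the foot is T − t·n = (−79, −12, 32) − (-4)·(14, 2, 5) = (−23, −4, 52).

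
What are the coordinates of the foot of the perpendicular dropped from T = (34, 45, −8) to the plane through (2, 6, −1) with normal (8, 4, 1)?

(-6, 25, -13)

n = (8, 4, 1), |n|² = 81, and n·T − 39 = 405.
t = 405/81 = 5, so the foot is T − t·n = (34, 45, −8) − 5·(8, 4, 1) = (−6, 25, −13).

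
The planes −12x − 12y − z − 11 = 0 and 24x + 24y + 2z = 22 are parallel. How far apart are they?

Divide the second equation by -2 to match normals: −12x − 12y − z = -11.
With common normal n = (−12, −12, −1) (|n| = 17), the distance is |11 − (-11)|/|n| = 22/17.

22/17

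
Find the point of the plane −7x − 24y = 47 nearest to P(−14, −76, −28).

(7, -4, -28)

The perpendicular from P has direction n = (−7, −24, 0): r = (−14, −76, −28) + λ(−7, −24, 0).
Substitute into the plane: n·(P + λn) = 47 gives 1922 + 625λ = 47, so λ = -3.
Foot = (−14, −76, −28) + (-3)·(−7, −24, 0) = (7, −4, −28).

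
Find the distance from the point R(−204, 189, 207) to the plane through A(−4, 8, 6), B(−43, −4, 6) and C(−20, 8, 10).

3

AB = (−39, −12, 0) and AC = (−16, 0, 4), so a normal is n = AB × AC = (−48, 156, −192).
d = |(-48)·(-204) + 156·189 + (-192)·207 − 288| / √(2304 + 24336 + 36864) = |-756| / 252 = 3.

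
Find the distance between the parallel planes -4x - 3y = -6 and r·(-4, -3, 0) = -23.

Both planes have normal n = (-4, -3, 0), |n| = 5. Any point on the first plane is at distance |(-23) − (-6)|/|n| = 17/5 from the second.

17/5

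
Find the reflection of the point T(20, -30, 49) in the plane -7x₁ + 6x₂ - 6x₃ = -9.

(-50, 30, -11)

With n = (-7, 6, -6), the signed offset is (n·T − (-9))/|n|² = -605/121 = -5.
T' = T − 2t·n = (20, -30, 49) − (-10)·(-7, 6, -6) = (-50, 30, -11).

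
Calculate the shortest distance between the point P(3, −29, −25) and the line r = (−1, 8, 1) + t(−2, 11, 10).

6

Direction vector d = (−2, 11, 10).
AP = (4, −37, −26); AP·d = -675, |AP|² = 2061, |d|² = 225.
distance² = |AP|² − (AP·d)²/|d|² = 2061 − 455625/225 = 36, so the distance is 6.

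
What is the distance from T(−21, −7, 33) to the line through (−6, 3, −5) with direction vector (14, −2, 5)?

Direction vector d = (14, −2, 5).
AP = (−15, −10, 38), and AP × d = (26, 607, 170).
|AP × d|² = 398025 and |d|² = 225, so the distance is √(398025/225) = √1769.

√1769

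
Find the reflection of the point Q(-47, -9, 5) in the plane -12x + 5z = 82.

(25, -9, -25)

n = (-12, 0, 5), |n|² = 169, n·Q − 82 = 507, so t = 507/169 = 3.
Foot F = Q − 3·n = (-11, -9, -10); the reflection is 2F − Q = (25, -9, -25).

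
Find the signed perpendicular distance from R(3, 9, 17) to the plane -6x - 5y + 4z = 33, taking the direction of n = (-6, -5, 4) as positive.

-4√77/11

n·R − 33 = -28.
|n| = √77, so the signed distance is -4√77/11.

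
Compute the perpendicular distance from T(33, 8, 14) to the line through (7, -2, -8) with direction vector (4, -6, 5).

2√238

Direction vector d = (4, -6, 5).
AP = (26, 10, 22), and AP × d = (182, -42, -196).
|AP × d|² = 73304 and |d|² = 77, so the distance is √(73304/77) = √952 = 2√238.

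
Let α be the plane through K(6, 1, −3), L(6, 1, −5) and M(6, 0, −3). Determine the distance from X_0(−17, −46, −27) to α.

KL = (0, 0, −2) and KM = (0, −1, 0), so a normal is n = KL × KM = (−2, 0, 0).
d = |(-2)·(-17) − (-12)| / √(4 + 0 + 0) = |46| / 2 = 23.

23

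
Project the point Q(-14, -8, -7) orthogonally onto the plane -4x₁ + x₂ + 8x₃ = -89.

n = (-4, 1, 8), |n|² = 81, and n·Q − (-89) = 81.
t = 81/81 = 1, so the foot is Q − t·n = (-14, -8, -7) − 1·(-4, 1, 8) = (-10, -9, -15).

(-10, -9, -15)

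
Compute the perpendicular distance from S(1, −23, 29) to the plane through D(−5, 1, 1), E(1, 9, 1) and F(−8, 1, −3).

6√34/17

DE = (6, 8, 0) and DF = (−3, 0, −4), so a normal is n = DE × DF = (−32, 24, 24).
Then n·(1, −23, 29) − 208 = −96.
|n| = √(1024 + 576 + 576) = 8√34, so the distance is |-96|/(8√34) = 12/√34.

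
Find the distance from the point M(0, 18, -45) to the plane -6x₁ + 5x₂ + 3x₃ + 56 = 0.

Normal vector n = (-6, 5, 3), and n·(0, 18, -45) - (-56) = 11.
|n| = √(36 + 25 + 9) = √70, so the distance is |11|/√70 = 11/√70.

11/√70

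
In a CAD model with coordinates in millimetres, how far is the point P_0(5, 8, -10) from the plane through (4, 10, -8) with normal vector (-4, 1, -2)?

The plane has equation n·(r − (4, 10, -8)) = 0, i.e. n·r = 10.
Then n·(5, 8, -10) - 10 = -2.
|n| = √(16 + 1 + 4) = √21, so the distance is |-2|/√21 = 2/√21.

2/√21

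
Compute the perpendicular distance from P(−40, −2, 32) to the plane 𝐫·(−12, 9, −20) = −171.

d = |(-12)·(-40) + 9·(-2) + (-20)·32 − (-171)| / √(144 + 81 + 400) = |-7| / 25 = 7/25.

7/25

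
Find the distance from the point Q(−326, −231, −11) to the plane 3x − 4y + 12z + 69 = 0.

9

Normal vector n = (3, −4, 12), and n·(−326, −231, −11) − (−69) = −117.
|n| = √(9 + 16 + 144) = 13, so the distance is |-117|/13 = 9.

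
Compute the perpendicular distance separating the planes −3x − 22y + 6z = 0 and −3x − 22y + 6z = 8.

With common normal n = (−3, −22, 6) (|n| = 23), the distance is |0 − 8|/|n| = 8/23.

8/23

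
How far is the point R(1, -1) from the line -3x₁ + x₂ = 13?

The normal to the line is n = (-3, 1) with |n| = √10.
|n·R − 13| = |-4 − 13| = 17, so the distance is 17/√10 = 17√10/10.

17/√10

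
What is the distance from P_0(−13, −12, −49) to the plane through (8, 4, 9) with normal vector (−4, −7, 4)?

4

The plane has equation n·(r − (8, 4, 9)) = 0, i.e. n·r = -24.
Then n·(−13, −12, −49) − (−24) = −36.
|n| = √(16 + 49 + 16) = 9, so the distance is |-36|/9 = 4.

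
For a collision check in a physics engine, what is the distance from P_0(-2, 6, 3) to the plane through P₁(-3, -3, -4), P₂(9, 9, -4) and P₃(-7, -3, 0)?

1/√3

P₁P₂ = (12, 12, 0) and P₁P₃ = (-4, 0, 4), so a normal is n = P₁P₂ × P₁P₃ = (48, -48, 48).
Then n·(-2, 6, 3) - (-192) = -48.
|n| = √(2304 + 2304 + 2304) = 48√3, so the distance is |-48|/(48√3) = √3/3.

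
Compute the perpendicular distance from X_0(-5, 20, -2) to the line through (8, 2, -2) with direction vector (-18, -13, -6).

Direction vector d = (-18, -13, -6).
AP = (-13, 18, 0), and AP × d = (-108, -78, 493).
|AP × d|² = 260797 and |d|² = 529, so the distance is √(260797/529) = √493.

√493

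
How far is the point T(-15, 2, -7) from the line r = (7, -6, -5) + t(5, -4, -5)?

Direction vector d = (5, -4, -5).
AP = (-22, 8, -2), and AP × d = (-48, -120, 48).
|AP × d|² = 19008 and |d|² = 66, so the distance is √(19008/66) = √288 = 12√2.

12√2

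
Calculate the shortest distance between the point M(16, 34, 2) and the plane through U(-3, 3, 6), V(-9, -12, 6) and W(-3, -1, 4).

17/(3√5)

UV = (-6, -15, 0) and UW = (0, -4, -2), so a normal is n = UV × UW = (30, -12, 24).
Then n·(16, 34, 2) - 18 = 102.
|n| = √(900 + 144 + 576) = 18√5, so the distance is |102|/(18√5) = 17/(3√5).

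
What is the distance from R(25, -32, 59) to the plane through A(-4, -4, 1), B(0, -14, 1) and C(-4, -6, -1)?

AB = (4, -10, 0) and AC = (0, -2, -2), so a normal is n = AB × AC = (20, 8, -8).
n = (20, 8, -8); n·P − (-120) = -108; |n| = 4√33; distance = 108/(4√33) = 27/√33.

27/√33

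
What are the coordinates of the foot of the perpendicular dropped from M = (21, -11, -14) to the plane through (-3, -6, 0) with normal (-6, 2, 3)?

(-3, -3, -2)

n = (-6, 2, 3), |n|² = 49, and n·M − 6 = -196.
t = -196/49 = -4, so the foot is M − t·n = (21, -11, -14) − (-4)·(-6, 2, 3) = (-3, -3, -2).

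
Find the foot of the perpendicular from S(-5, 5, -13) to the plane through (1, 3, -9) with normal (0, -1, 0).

The perpendicular from S has direction n = (0, -1, 0): r = (-5, 5, -13) + λ(0, -1, 0).
Substitute into the plane: n·(S + λn) = -3 gives -5 + 1λ = -3, so λ = 2.
Foot = (-5, 5, -13) + 2·(0, -1, 0) = (-5, 3, -13).

(-5, 3, -13)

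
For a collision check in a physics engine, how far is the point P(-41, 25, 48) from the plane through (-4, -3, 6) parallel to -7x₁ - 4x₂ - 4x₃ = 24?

7/3

Parallel planes share the normal n = (-7, -4, -4); since (-4, -3, 6) lies on the plane, its equation is -7x₁ - 4x₂ - 4x₃ = 16.
Then n·(-41, 25, 48) - 16 = -21.
|n| = √(49 + 16 + 16) = 9, so the distance is |-21|/9 = 7/3.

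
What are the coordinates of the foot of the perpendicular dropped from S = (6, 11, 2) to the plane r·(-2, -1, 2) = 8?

n = (-2, -1, 2), |n|² = 9, and n·S − 8 = -27.
t = -27/9 = -3, so the foot is S − t·n = (6, 11, 2) − (-3)·(-2, -1, 2) = (0, 8, 8).

(0, 8, 8)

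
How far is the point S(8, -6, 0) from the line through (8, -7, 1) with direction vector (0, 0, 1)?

1

Direction vector d = (0, 0, 1).
AP = (0, 1, -1), and AP × d = (1, 0, 0).
|AP × d|² = 1 and |d|² = 1, so the distance is √1 = 1.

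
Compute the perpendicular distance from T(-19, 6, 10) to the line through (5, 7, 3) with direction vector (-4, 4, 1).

Direction vector d = (-4, 4, 1).
AP = (-24, -1, 7); AP·d = 99, |AP|² = 626, |d|² = 33.
distance² = |AP|² − (AP·d)²/|d|² = 626 − 9801/33 = 329, so the distance is √329.

√329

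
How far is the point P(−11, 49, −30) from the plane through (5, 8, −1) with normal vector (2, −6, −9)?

17/11

The plane has equation n·(r − (5, 8, −1)) = 0, i.e. n·r = -29.
Then n·(−11, 49, −30) − (−29) = −17.
|n| = √(4 + 36 + 81) = 11, so the distance is |-17|/11 = 17/11.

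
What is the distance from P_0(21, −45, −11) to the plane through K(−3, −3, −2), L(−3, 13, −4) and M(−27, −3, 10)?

2

KL = (0, 16, −2) and KM = (−24, 0, 12), so a normal is n = KL × KM = (192, 48, 384).
Then n·(21, −45, −11) − (−1488) = −864.
|n| = √(36864 + 2304 + 147456) = 432, so the distance is |-864|/432 = 2.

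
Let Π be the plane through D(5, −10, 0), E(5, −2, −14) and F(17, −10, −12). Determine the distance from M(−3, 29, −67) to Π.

DE = (0, 8, −14) and DF = (12, 0, −12), so a normal is n = DE × DF = (−96, −168, −96).
d = |(-96)·(-3) + (-168)·29 + (-96)·(-67) − 1200| / √(9216 + 28224 + 9216) = |648| / 216 = 3.

3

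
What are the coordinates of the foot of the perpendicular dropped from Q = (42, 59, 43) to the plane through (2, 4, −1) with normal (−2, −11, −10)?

The perpendicular from Q has direction n = (−2, −11, −10): r = (42, 59, 43) + t(−2, −11, −10).
Substitute into the plane: n·(Q + tn) = -38 gives -1163 + 225t = -38, so t = 5.
Foot = (42, 59, 43) + 5·(−2, −11, −10) = (32, 4, −7).

(32, 4, -7)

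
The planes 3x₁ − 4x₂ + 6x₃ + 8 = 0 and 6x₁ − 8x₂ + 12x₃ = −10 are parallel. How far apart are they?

Divide the second equation by 2 to match normals: 3x₁ − 4x₂ + 6x₃ = -5.
With common normal n = (3, −4, 6) (|n| = √61), the distance is |(-8) − (-5)|/|n| = 3/√61.

3/√61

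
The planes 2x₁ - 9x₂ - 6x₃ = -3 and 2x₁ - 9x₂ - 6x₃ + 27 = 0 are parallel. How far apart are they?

Both planes have normal n = (2, -9, -6), |n| = 11. Any point on the first plane is at distance |(-27) − (-3)|/|n| = 24/11 from the second.

24/11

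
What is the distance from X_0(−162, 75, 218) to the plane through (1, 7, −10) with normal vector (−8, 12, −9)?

4

The plane has equation n·(r − (1, 7, −10)) = 0, i.e. n·r = 166.
Then n·(−162, 75, 218) − 166 = 68.
|n| = √(64 + 144 + 81) = 17, so the distance is |68|/17 = 4.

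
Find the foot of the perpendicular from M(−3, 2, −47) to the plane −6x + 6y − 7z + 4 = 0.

(15, -16, -26)

The perpendicular from M has direction n = (−6, 6, −7): r = (−3, 2, −47) + λ(−6, 6, −7).
Substitute into the plane: n·(M + λn) = -4 gives 359 + 121λ = -4, so λ = -3.
Foot = (−3, 2, −47) + (-3)·(−6, 6, −7) = (15, −16, −26).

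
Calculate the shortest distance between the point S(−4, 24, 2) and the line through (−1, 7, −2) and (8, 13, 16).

√265

A direction vector is d = (9, 6, 18).
AP = (−3, 17, 4); AP·d = 147, |AP|² = 314, |d|² = 441.
distance² = |AP|² − (AP·d)²/|d|² = 314 − 21609/441 = 265, so the distance is √265.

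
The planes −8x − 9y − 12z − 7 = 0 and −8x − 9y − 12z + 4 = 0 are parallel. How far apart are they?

11/17

With common normal n = (−8, −9, −12) (|n| = 17), the distance is |7 − (-4)|/|n| = 11/17.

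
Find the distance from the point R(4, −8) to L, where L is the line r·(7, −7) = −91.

d = |7·4 + (-7)·(-8) − (-91)| / √(49 + 49) = |175|/(7√2) = 25√2/2.

25/√2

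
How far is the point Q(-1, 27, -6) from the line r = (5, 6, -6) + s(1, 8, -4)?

3√17

Direction vector d = (1, 8, -4).
AP = (-6, 21, 0); AP·d = 162, |AP|² = 477, |d|² = 81.
distance² = |AP|² − (AP·d)²/|d|² = 477 − 26244/81 = 153, so the distance is 3√17.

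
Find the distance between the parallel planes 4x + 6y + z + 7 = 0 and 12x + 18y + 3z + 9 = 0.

Divide the second equation by 3 to match normals: 4x + 6y + z = -3.
Both planes have normal n = (4, 6, 1), |n| = √53. Any point on the first plane is at distance |(-3) − (-7)|/|n| = 4/√53 = 4√53/53 from the second.

4√53/53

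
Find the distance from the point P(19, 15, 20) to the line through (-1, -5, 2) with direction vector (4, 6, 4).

Direction vector d = (4, 6, 4).
AP = (20, 20, 18), and AP × d = (-28, -8, 40).
|AP × d|² = 2448 and |d|² = 68, so the distance is √(2448/68) = √36 = 6.

6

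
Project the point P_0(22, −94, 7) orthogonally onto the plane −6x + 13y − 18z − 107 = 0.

(4, -55, -47)

The perpendicular from P_0 has direction n = (−6, 13, −18): r = (22, −94, 7) + t(−6, 13, −18).
Substitute into the plane: n·(P_0 + tn) = 107 gives -1480 + 529t = 107, so t = 3.
Foot = (22, −94, 7) + 3·(−6, 13, −18) = (4, −55, −47).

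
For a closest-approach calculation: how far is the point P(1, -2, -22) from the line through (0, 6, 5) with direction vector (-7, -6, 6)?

Direction vector d = (-7, -6, 6).
AP = (1, -8, -27); AP·d = -121, |AP|² = 794, |d|² = 121.
distance² = |AP|² − (AP·d)²/|d|² = 794 − 14641/121 = 673, so the distance is √673.

√673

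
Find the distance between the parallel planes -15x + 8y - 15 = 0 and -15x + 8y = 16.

1/17

Both planes have normal n = (-15, 8, 0), |n| = 17. Any point on the first plane is at distance |16 − 15|/|n| = 1/17 from the second.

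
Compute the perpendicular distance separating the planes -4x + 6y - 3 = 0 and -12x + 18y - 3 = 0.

Divide the second equation by 3 to match normals: -4x + 6y = 1.
With common normal n = (-4, 6, 0) (|n| = 2√13), the distance is |3 − 1|/|n| = 2/(2√13) = √13/13.

1/√13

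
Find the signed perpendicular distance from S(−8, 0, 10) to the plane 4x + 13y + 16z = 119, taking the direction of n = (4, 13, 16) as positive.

3/7

n·S − 119 = 9.
|n| = 21, so the signed distance is 9/21 = 3/7.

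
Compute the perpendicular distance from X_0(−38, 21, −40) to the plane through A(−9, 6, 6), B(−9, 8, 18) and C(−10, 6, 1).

AB = (0, 2, 12) and AC = (−1, 0, −5), so a normal is n = AB × AC = (−10, −12, 2).
Then n·(−38, 21, −40) − 30 = 18.
|n| = √(100 + 144 + 4) = 2√62, so the distance is |18|/(2√62) = 9√62/62.

9/√62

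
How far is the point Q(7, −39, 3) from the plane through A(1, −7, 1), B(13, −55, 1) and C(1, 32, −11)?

2/7

AB = (12, −48, 0) and AC = (0, 39, −12), so a normal is n = AB × AC = (576, 144, 468).
Then n·(7, −39, 3) − 36 = −216.
|n| = √(331776 + 20736 + 219024) = 756, so the distance is |-216|/756 = 2/7.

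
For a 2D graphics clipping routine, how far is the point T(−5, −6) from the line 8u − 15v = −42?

The normal to the line is n = (8, −15) with |n| = 17.
|n·T − (-42)| = |50 − (-42)| = 92, so the distance is 92/17.

92/17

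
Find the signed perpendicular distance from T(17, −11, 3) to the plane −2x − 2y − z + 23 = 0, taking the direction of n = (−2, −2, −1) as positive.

8/3

n·T − (-23) = 8.
|n| = 3, so the signed distance is 8/3.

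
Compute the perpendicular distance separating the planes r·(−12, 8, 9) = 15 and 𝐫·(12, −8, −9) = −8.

7/17

Divide the second equation by -1 to match normals: −12x₁ + 8x₂ + 9x₃ = 8.
Both planes have normal n = (−12, 8, 9), |n| = 17. Any point on the first plane is at distance |8 − 15|/|n| = 7/17 from the second.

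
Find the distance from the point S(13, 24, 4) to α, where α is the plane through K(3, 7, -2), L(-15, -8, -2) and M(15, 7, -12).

16/√97

KL = (-18, -15, 0) and KM = (12, 0, -10), so a normal is n = KL × KM = (150, -180, 180).
Then n·(13, 24, 4) - (-1170) = -480.
|n| = √(22500 + 32400 + 32400) = 30√97, so the distance is |-480|/(30√97) = 16/√97.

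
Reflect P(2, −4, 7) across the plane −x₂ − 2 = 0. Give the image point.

(2, 0, 7)

With n = (0, −1, 0), the signed offset is (n·P − 2)/|n|² = 2/1 = 2.
P' = P − 2t·n = (2, −4, 7) − 4·(0, −1, 0) = (2, 0, 7).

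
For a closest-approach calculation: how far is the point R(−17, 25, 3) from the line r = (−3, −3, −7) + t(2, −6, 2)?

2√94

Direction vector d = (2, −6, 2).
AP = (−14, 28, 10), and AP × d = (116, 48, 28).
|AP × d|² = 16544 and |d|² = 44, so the distance is √(16544/44) = √376 = 2√94.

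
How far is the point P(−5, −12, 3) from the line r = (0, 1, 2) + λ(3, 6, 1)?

Direction vector d = (3, 6, 1).
AP = (−5, −13, 1); AP·d = -92, |AP|² = 195, |d|² = 46.
distance² = |AP|² − (AP·d)²/|d|² = 195 − 8464/46 = 11, so the distance is √11.

√11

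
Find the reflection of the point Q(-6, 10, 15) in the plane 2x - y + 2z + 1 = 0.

(-10, 12, 11)

With n = (2, -1, 2), the signed offset is (n·Q − (-1))/|n|² = 9/9 = 1.
Q' = Q − 2t·n = (-6, 10, 15) − 2·(2, -1, 2) = (-10, 12, 11).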